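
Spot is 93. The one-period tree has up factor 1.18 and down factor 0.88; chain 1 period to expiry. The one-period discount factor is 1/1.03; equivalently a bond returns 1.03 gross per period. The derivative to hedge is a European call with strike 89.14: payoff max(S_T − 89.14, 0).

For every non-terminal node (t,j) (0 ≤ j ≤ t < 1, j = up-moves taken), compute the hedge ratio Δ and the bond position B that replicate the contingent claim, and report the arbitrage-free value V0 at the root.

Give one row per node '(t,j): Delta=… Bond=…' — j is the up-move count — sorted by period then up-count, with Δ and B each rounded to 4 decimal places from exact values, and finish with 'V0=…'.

Since d<R<u, set p* = (R−d)/(u−d) = 0.5000; price each node as the discounted p*-expectation of its children.
At expiry t=1: V(1,0)=0.0000, V(1,1)=20.6000
  t=0,j=0: stock 93.0000 → up 109.7400 (V=20.6000), down 81.8400 (V=0.0000). Price 10.0000; hedge Δ=0.7384, bond B=-58.6667.
Self-financing check: at every node Δ·S+B equals the discounted successor values.

(0,0): Delta=0.7384 Bond=-58.6667
V0=10.0000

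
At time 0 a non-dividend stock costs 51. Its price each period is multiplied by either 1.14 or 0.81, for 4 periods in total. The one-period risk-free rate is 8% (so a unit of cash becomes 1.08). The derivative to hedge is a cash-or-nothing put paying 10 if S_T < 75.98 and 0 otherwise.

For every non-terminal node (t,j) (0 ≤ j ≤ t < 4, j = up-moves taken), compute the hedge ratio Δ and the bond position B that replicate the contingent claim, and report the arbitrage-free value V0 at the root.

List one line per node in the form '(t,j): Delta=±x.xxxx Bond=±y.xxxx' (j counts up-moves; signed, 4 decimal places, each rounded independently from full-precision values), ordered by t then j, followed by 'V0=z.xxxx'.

Since d<R<u, set p* = (R−d)/(u−d) = 0.8182; price each node as the discounted p*-expectation of its children.
Terminal values V(4,·): V(4,0)=10.0000, V(4,1)=10.0000, V(4,2)=10.0000, V(4,3)=10.0000, V(4,4)=0.0000
  t=3,j=0: stock 27.1035 → up 30.8980 (V=10.0000), down 21.9538 (V=10.0000). Price 9.2593; hedge Δ=0.0000, bond B=9.2593.
  t=3,j=1: stock 38.1457 → up 43.4860 (V=10.0000), down 30.8980 (V=10.0000). Price 9.2593; hedge Δ=0.0000, bond B=9.2593.
  t=3,j=2: stock 53.6865 → up 61.2026 (V=10.0000), down 43.4860 (V=10.0000). Price 9.2593; hedge Δ=0.0000, bond B=9.2593.
  t=3,j=3: stock 75.5587 → up 86.1370 (V=0.0000), down 61.2026 (V=10.0000). Price 1.6835; hedge Δ=-0.4011, bond B=31.9865.
  t=2,j=0: stock 33.4611 → up 38.1457 (V=9.2593), down 27.1035 (V=9.2593). Price 8.5734; hedge Δ=0.0000, bond B=8.5734.
  t=2,j=1: stock 47.0934 → up 53.6865 (V=9.2593), down 38.1457 (V=9.2593). Price 8.5734; hedge Δ=0.0000, bond B=8.5734.
  t=2,j=2: stock 66.2796 → up 75.5587 (V=1.6835), down 53.6865 (V=9.2593). Price 2.8342; hedge Δ=-0.3464, bond B=25.7910.
  t=1,j=0: stock 41.3100 → up 47.0934 (V=8.5734), down 33.4611 (V=8.5734). Price 7.9383; hedge Δ=0.0000, bond B=7.9383.
  t=1,j=1: stock 58.1400 → up 66.2796 (V=2.8342), down 47.0934 (V=8.5734). Price 3.5904; hedge Δ=-0.2991, bond B=20.9820.
  t=0,j=0: stock 51.0000 → up 58.1400 (V=3.5904), down 41.3100 (V=7.9383). Price 4.0564; hedge Δ=-0.2583, bond B=17.2319.
Each (Δ,B) replicates both successor values, so the strategy is self-financing and V0 is arbitrage-free.

(0,0): Delta=-0.2583 Bond=17.2319
(1,0): Delta=0.0000 Bond=7.9383
(1,1): Delta=-0.2991 Bond=20.9820
(2,0): Delta=0.0000 Bond=8.5734
(2,1): Delta=0.0000 Bond=8.5734
(2,2): Delta=-0.3464 Bond=25.7910
(3,0): Delta=0.0000 Bond=9.2593
(3,1): Delta=0.0000 Bond=9.2593
(3,2): Delta=0.0000 Bond=9.2593
(3,3): Delta=-0.4011 Bond=31.9865
V0=4.0564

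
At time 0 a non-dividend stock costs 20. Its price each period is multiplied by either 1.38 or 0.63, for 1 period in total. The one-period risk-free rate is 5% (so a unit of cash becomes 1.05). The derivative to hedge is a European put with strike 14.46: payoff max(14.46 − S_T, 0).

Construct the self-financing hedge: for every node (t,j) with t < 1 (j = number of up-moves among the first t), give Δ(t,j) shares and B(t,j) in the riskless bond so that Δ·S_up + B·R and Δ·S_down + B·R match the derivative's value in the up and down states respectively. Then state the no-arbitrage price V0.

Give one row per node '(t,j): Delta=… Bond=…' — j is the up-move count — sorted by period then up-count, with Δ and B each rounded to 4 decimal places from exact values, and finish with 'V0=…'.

(0,0): Delta=-0.1240 Bond=3.2594
V0=0.7794

Risk-neutral probability p* = (R−d)/(u−d) = (1.05−0.63)/(1.38−0.63) = 0.5600.
Payoff layer (t=1): V(1,0)=1.8600, V(1,1)=0.0000
Node (0,0) S=20.0000: V=(p*·0.0000+(1−p*)·1.8600)/1.05=0.7794; Δ=(0.0000−1.8600)/(27.6000−12.6000)=-0.1240; B=V−Δ·S=3.2594
The time-0 hedge costs 0.7794, which is the no-arbitrage price.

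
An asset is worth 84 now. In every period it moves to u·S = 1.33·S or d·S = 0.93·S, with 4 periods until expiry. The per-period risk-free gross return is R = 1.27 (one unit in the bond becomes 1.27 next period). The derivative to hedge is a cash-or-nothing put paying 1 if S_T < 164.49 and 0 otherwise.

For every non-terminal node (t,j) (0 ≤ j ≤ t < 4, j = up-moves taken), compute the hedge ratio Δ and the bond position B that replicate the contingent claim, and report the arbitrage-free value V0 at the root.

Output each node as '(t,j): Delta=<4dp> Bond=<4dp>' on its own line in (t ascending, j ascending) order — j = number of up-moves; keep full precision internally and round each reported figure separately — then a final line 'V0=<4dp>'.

(0,0): Delta=-0.0047 Bond=0.4389
(1,0): Delta=-0.0143 Bond=1.3083
(1,1): Delta=-0.0035 Bond=0.4249
(2,0): Delta=0.0000 Bond=0.6200
(2,1): Delta=-0.0161 Bond=1.8453
(2,2): Delta=-0.0020 Bond=0.3092
(3,0): Delta=0.0000 Bond=0.7874
(3,1): Delta=0.0000 Bond=0.7874
(3,2): Delta=-0.0181 Bond=2.6181
(3,3): Delta=0.0000 Bond=0.0000
V0=0.0421

Under the risk-neutral measure, an up-move has probability p* = (R−d)/(u−d) = 0.8500 and values discount at R = 1.27.
Terminal payoffs: V(4,0)=1.0000, V(4,1)=1.0000, V(4,2)=1.0000, V(4,3)=0.0000, V(4,4)=0.0000
(3,0): S=67.5660. Δ = (V_up−V_dn)/(S_up−S_dn) = (1.0000−1.0000)/(89.8628−62.8364) = 0.0000. V = [p*·1.0000 + (1−p*)·1.0000]/1.27 = 0.7874. B = V − Δ·S = 0.7874.
(3,1): S=96.6266. Δ = (V_up−V_dn)/(S_up−S_dn) = (1.0000−1.0000)/(128.5134−89.8628) = 0.0000. V = [p*·1.0000 + (1−p*)·1.0000]/1.27 = 0.7874. B = V − Δ·S = 0.7874.
(3,2): S=138.1865. Δ = (V_up−V_dn)/(S_up−S_dn) = (0.0000−1.0000)/(183.7880−128.5134) = -0.0181. V = [p*·0.0000 + (1−p*)·1.0000]/1.27 = 0.1181. B = V − Δ·S = 2.6181.
(3,3): S=197.6215. Δ = (V_up−V_dn)/(S_up−S_dn) = (0.0000−0.0000)/(262.8366−183.7880) = 0.0000. V = [p*·0.0000 + (1−p*)·0.0000]/1.27 = 0.0000. B = V − Δ·S = 0.0000.
(2,0): S=72.6516. Δ = (V_up−V_dn)/(S_up−S_dn) = (0.7874−0.7874)/(96.6266−67.5660) = 0.0000. V = [p*·0.7874 + (1−p*)·0.7874]/1.27 = 0.6200. B = V − Δ·S = 0.6200.
(2,1): S=103.8996. Δ = (V_up−V_dn)/(S_up−S_dn) = (0.1181−0.7874)/(138.1865−96.6266) = -0.0161. V = [p*·0.1181 + (1−p*)·0.7874]/1.27 = 0.1721. B = V − Δ·S = 1.8453.
(2,2): S=148.5876. Δ = (V_up−V_dn)/(S_up−S_dn) = (0.0000−0.1181)/(197.6215−138.1865) = -0.0020. V = [p*·0.0000 + (1−p*)·0.1181]/1.27 = 0.0140. B = V − Δ·S = 0.3092.
(1,0): S=78.1200. Δ = (V_up−V_dn)/(S_up−S_dn) = (0.1721−0.6200)/(103.8996−72.6516) = -0.0143. V = [p*·0.1721 + (1−p*)·0.6200]/1.27 = 0.1884. B = V − Δ·S = 1.3083.
(1,1): S=111.7200. Δ = (V_up−V_dn)/(S_up−S_dn) = (0.0140−0.1721)/(148.5876−103.8996) = -0.0035. V = [p*·0.0140 + (1−p*)·0.1721]/1.27 = 0.0297. B = V − Δ·S = 0.4249.
(0,0): S=84.0000. Δ = (V_up−V_dn)/(S_up−S_dn) = (0.0297−0.1884)/(111.7200−78.1200) = -0.0047. V = [p*·0.0297 + (1−p*)·0.1884]/1.27 = 0.0421. B = V − Δ·S = 0.4389.
Self-financing check: at every node Δ·S+B equals the discounted successor values.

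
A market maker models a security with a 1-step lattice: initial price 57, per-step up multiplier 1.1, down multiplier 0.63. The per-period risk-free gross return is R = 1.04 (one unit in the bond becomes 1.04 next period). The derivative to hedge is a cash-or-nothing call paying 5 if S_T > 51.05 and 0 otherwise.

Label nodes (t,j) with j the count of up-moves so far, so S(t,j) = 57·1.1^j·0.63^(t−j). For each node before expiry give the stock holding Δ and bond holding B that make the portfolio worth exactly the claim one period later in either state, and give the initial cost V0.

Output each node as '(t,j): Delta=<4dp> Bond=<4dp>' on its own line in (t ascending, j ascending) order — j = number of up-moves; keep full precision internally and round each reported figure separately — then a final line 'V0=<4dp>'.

(0,0): Delta=0.1866 Bond=-6.4444
V0=4.1939

Under the risk-neutral measure, an up-move has probability p* = (R−d)/(u−d) = 0.8723 and values discount at R = 1.04.
Terminal values V(1,·): V(1,0)=0.0000, V(1,1)=5.0000
  t=0,j=0: stock 57.0000 → up 62.7000 (V=5.0000), down 35.9100 (V=0.0000). Price 4.1939; hedge Δ=0.1866, bond B=-6.4444.
Check: Δ(0,0)·S0 + B(0,0) = 4.1939 = V0.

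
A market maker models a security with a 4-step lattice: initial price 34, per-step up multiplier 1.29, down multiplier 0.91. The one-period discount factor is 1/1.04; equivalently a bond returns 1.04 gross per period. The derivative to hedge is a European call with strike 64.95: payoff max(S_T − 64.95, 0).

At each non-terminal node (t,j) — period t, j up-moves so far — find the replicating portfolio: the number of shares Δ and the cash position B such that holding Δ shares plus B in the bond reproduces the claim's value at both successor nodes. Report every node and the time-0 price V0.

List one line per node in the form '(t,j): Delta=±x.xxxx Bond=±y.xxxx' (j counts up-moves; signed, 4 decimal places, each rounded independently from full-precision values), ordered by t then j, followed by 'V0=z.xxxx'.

(0,0): Delta=0.0998 Bond=-2.9173
(1,0): Delta=0.0135 Bond=-0.3659
(1,1): Delta=0.2167 Bond=-8.1650
(2,0): Delta=0.0000 Bond=0.0000
(2,1): Delta=0.0319 Bond=-1.1124
(2,2): Delta=0.4676 Bond=-22.6825
(3,0): Delta=0.0000 Bond=0.0000
(3,1): Delta=0.0000 Bond=0.0000
(3,2): Delta=0.0751 Bond=-3.3815
(3,3): Delta=1.0000 Bond=-62.4519
V0=0.4742

Risk-neutral probability p* = (R−d)/(u−d) = (1.04−0.91)/(1.29−0.91) = 0.3421.
Payoff layer (t=4): V(4,0)=0.0000, V(4,1)=0.0000, V(4,2)=0.0000, V(4,3)=1.4686, V(4,4)=29.2038
  t=3,j=0: stock 25.6214 → up 33.0516 (V=0.0000), down 23.3155 (V=0.0000). Price 0.0000; hedge Δ=0.0000, bond B=0.0000.
  t=3,j=1: stock 36.3205 → up 46.8534 (V=0.0000), down 33.0516 (V=0.0000). Price 0.0000; hedge Δ=0.0000, bond B=0.0000.
  t=3,j=2: stock 51.4873 → up 66.4186 (V=1.4686), down 46.8534 (V=0.0000). Price 0.4831; hedge Δ=0.0751, bond B=-3.3815.
  t=3,j=3: stock 72.9874 → up 94.1538 (V=29.2038), down 66.4186 (V=1.4686). Price 10.5355; hedge Δ=1.0000, bond B=-62.4519.
  t=2,j=0: stock 28.1554 → up 36.3205 (V=0.0000), down 25.6214 (V=0.0000). Price 0.0000; hedge Δ=0.0000, bond B=0.0000.
  t=2,j=1: stock 39.9126 → up 51.4873 (V=0.4831), down 36.3205 (V=0.0000). Price 0.1589; hedge Δ=0.0319, bond B=-1.1124.
  t=2,j=2: stock 56.5794 → up 72.9874 (V=10.5355), down 51.4873 (V=0.4831). Price 3.7712; hedge Δ=0.4676, bond B=-22.6825.
  t=1,j=0: stock 30.9400 → up 39.9126 (V=0.1589), down 28.1554 (V=0.0000). Price 0.0523; hedge Δ=0.0135, bond B=-0.3659.
  t=1,j=1: stock 43.8600 → up 56.5794 (V=3.7712), down 39.9126 (V=0.1589). Price 1.3411; hedge Δ=0.2167, bond B=-8.1650.
  t=0,j=0: stock 34.0000 → up 43.8600 (V=1.3411), down 30.9400 (V=0.0523). Price 0.4742; hedge Δ=0.0998, bond B=-2.9173.
Self-financing check: at every node Δ·S+B equals the discounted successor values.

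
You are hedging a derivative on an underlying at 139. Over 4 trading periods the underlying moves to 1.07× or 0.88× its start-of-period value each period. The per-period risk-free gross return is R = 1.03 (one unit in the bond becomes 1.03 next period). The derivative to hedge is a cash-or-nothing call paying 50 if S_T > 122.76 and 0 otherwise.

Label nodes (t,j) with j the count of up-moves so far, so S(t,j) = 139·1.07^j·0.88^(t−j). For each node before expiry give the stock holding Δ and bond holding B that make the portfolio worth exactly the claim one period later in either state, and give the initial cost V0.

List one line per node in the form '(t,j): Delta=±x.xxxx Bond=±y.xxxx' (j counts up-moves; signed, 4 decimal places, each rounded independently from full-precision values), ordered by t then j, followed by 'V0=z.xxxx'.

No-arbitrage ⇒ martingale measure with p* = (R−d)/(u−d) = 0.7895.
Payoff layer (t=4): V(4,0)=0.0000, V(4,1)=0.0000, V(4,2)=50.0000, V(4,3)=50.0000, V(4,4)=50.0000
  t=3,j=0: stock 94.7246 → up 101.3553 (V=0.0000), down 83.3577 (V=0.0000). Price 0.0000; hedge Δ=0.0000, bond B=0.0000.
  t=3,j=1: stock 115.1765 → up 123.2389 (V=50.0000), down 101.3553 (V=0.0000). Price 38.3240; hedge Δ=2.2848, bond B=-224.8339.
  t=3,j=2: stock 140.0442 → up 149.8473 (V=50.0000), down 123.2389 (V=50.0000). Price 48.5437; hedge Δ=0.0000, bond B=48.5437.
  t=3,j=3: stock 170.2810 → up 182.2006 (V=50.0000), down 149.8473 (V=50.0000). Price 48.5437; hedge Δ=0.0000, bond B=48.5437.
  t=2,j=0: stock 107.6416 → up 115.1765 (V=38.3240), down 94.7246 (V=0.0000). Price 29.3745; hedge Δ=1.8739, bond B=-172.3306.
  t=2,j=1: stock 130.8824 → up 140.0442 (V=48.5437), down 115.1765 (V=38.3240). Price 45.0409; hedge Δ=0.4110, bond B=-8.7471.
  t=2,j=2: stock 159.1411 → up 170.2810 (V=48.5437), down 140.0442 (V=48.5437). Price 47.1298; hedge Δ=0.0000, bond B=47.1298.
  t=1,j=0: stock 122.3200 → up 130.8824 (V=45.0409), down 107.6416 (V=29.3745). Price 40.5269; hedge Δ=0.6741, bond B=-41.9279.
  t=1,j=1: stock 148.7300 → up 159.1411 (V=47.1298), down 130.8824 (V=45.0409). Price 45.3301; hedge Δ=0.0739, bond B=34.3362.
  t=0,j=0: stock 139.0000 → up 148.7300 (V=45.3301), down 122.3200 (V=40.5269). Price 43.0281; hedge Δ=0.1819, bond B=17.7481.
The time-0 hedge costs 43.0281, which is the no-arbitrage price.

(0,0): Delta=0.1819 Bond=17.7481
(1,0): Delta=0.6741 Bond=-41.9279
(1,1): Delta=0.0739 Bond=34.3362
(2,0): Delta=1.8739 Bond=-172.3306
(2,1): Delta=0.4110 Bond=-8.7471
(2,2): Delta=0.0000 Bond=47.1298
(3,0): Delta=0.0000 Bond=0.0000
(3,1): Delta=2.2848 Bond=-224.8339
(3,2): Delta=0.0000 Bond=48.5437
(3,3): Delta=0.0000 Bond=48.5437
V0=43.0281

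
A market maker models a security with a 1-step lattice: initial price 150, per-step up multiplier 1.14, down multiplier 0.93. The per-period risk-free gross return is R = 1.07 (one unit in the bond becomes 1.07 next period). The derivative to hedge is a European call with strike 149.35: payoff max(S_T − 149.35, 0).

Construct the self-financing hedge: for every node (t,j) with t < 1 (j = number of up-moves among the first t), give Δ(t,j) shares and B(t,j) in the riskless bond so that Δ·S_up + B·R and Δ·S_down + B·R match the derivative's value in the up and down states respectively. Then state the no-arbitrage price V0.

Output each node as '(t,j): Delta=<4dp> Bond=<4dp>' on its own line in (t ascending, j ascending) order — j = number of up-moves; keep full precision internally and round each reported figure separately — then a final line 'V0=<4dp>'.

(0,0): Delta=0.6873 Bond=-89.6061
V0=13.4891

Risk-neutral probability p* = (R−d)/(u−d) = (1.07−0.93)/(1.14−0.93) = 0.6667.
Payoff layer (t=1): V(1,0)=0.0000, V(1,1)=21.6500
Node (0,0) S=150.0000: V=(p*·21.6500+(1−p*)·0.0000)/1.07=13.4891; Δ=(21.6500−0.0000)/(171.0000−139.5000)=0.6873; B=V−Δ·S=-89.6061
Check: Δ(0,0)·S0 + B(0,0) = 13.4891 = V0.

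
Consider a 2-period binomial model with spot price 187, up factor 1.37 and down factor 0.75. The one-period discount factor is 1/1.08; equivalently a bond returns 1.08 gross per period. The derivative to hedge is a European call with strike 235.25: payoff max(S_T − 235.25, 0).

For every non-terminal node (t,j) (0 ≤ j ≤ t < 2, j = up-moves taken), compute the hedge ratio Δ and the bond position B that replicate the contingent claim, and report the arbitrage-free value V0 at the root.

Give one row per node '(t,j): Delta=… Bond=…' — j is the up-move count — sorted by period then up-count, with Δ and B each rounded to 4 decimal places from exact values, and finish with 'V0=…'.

Risk-neutral probability p* = (R−d)/(u−d) = (1.08−0.75)/(1.37−0.75) = 0.5323.
Payoff layer (t=2): V(2,0)=0.0000, V(2,1)=0.0000, V(2,2)=115.7303
(1,0): S=140.2500. Δ = (V_up−V_dn)/(S_up−S_dn) = (0.0000−0.0000)/(192.1425−105.1875) = 0.0000. V = [p*·0.0000 + (1−p*)·0.0000]/1.08 = 0.0000. B = V − Δ·S = 0.0000.
(1,1): S=256.1900. Δ = (V_up−V_dn)/(S_up−S_dn) = (115.7303−0.0000)/(350.9803−192.1425) = 0.7286. V = [p*·115.7303 + (1−p*)·0.0000]/1.08 = 57.0355. B = V − Δ·S = -129.6262.
(0,0): S=187.0000. Δ = (V_up−V_dn)/(S_up−S_dn) = (57.0355−0.0000)/(256.1900−140.2500) = 0.4919. V = [p*·57.0355 + (1−p*)·0.0000]/1.08 = 28.1089. B = V − Δ·S = -63.8839.
The time-0 hedge costs 28.1089, which is the no-arbitrage price.

(0,0): Delta=0.4919 Bond=-63.8839
(1,0): Delta=0.0000 Bond=0.0000
(1,1): Delta=0.7286 Bond=-129.6262
V0=28.1089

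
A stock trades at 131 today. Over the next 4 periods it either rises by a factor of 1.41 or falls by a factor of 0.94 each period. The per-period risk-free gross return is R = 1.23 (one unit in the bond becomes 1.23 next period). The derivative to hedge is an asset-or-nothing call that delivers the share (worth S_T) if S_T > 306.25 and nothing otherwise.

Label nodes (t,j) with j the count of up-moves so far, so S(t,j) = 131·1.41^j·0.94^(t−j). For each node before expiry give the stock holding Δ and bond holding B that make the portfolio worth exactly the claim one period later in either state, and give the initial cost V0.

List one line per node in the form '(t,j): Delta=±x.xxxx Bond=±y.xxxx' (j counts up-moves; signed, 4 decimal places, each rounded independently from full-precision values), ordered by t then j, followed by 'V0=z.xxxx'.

Since d<R<u, set p* = (R−d)/(u−d) = 0.6170; price each node as the discounted p*-expectation of its children.
Terminal payoffs: V(4,0)=0.0000, V(4,1)=0.0000, V(4,2)=0.0000, V(4,3)=345.1886, V(4,4)=517.7830
(3,0): S=108.8065. Δ = (V_up−V_dn)/(S_up−S_dn) = (0.0000−0.0000)/(153.4172−102.2781) = 0.0000. V = [p*·0.0000 + (1−p*)·0.0000]/1.23 = 0.0000. B = V − Δ·S = 0.0000.
(3,1): S=163.2098. Δ = (V_up−V_dn)/(S_up−S_dn) = (0.0000−0.0000)/(230.1258−153.4172) = 0.0000. V = [p*·0.0000 + (1−p*)·0.0000]/1.23 = 0.0000. B = V − Δ·S = 0.0000.
(3,2): S=244.8146. Δ = (V_up−V_dn)/(S_up−S_dn) = (345.1886−0.0000)/(345.1886−230.1258) = 3.0000. V = [p*·345.1886 + (1−p*)·0.0000]/1.23 = 173.1616. B = V − Δ·S = -561.2823.
(3,3): S=367.2220. Δ = (V_up−V_dn)/(S_up−S_dn) = (517.7830−345.1886)/(517.7830−345.1886) = 1.0000. V = [p*·517.7830 + (1−p*)·345.1886]/1.23 = 367.2220. B = V − Δ·S = 0.0000.
(2,0): S=115.7516. Δ = (V_up−V_dn)/(S_up−S_dn) = (0.0000−0.0000)/(163.2098−108.8065) = 0.0000. V = [p*·0.0000 + (1−p*)·0.0000]/1.23 = 0.0000. B = V − Δ·S = 0.0000.
(2,1): S=173.6274. Δ = (V_up−V_dn)/(S_up−S_dn) = (173.1616−0.0000)/(244.8146−163.2098) = 2.1220. V = [p*·173.1616 + (1−p*)·0.0000]/1.23 = 86.8653. B = V − Δ·S = -281.5635.
(2,2): S=260.4411. Δ = (V_up−V_dn)/(S_up−S_dn) = (367.2220−173.1616)/(367.2220−244.8146) = 1.5854. V = [p*·367.2220 + (1−p*)·173.1616]/1.23 = 238.1309. B = V − Δ·S = -174.7636.
(1,0): S=123.1400. Δ = (V_up−V_dn)/(S_up−S_dn) = (86.8653−0.0000)/(173.6274−115.7516) = 1.5009. V = [p*·86.8653 + (1−p*)·0.0000]/1.23 = 43.5754. B = V − Δ·S = -141.2445.
(1,1): S=184.7100. Δ = (V_up−V_dn)/(S_up−S_dn) = (238.1309−86.8653)/(260.4411−173.6274) = 1.7424. V = [p*·238.1309 + (1−p*)·86.8653]/1.23 = 146.5036. B = V − Δ·S = -175.3380.
(0,0): S=131.0000. Δ = (V_up−V_dn)/(S_up−S_dn) = (146.5036−43.5754)/(184.7100−123.1400) = 1.6717. V = [p*·146.5036 + (1−p*)·43.5754]/1.23 = 87.0604. B = V − Δ·S = -131.9357.
Root portfolio cost Δ·131+B reproduces V0=87.0604.

(0,0): Delta=1.6717 Bond=-131.9357
(1,0): Delta=1.5009 Bond=-141.2445
(1,1): Delta=1.7424 Bond=-175.3380
(2,0): Delta=0.0000 Bond=0.0000
(2,1): Delta=2.1220 Bond=-281.5635
(2,2): Delta=1.5854 Bond=-174.7636
(3,0): Delta=0.0000 Bond=0.0000
(3,1): Delta=0.0000 Bond=0.0000
(3,2): Delta=3.0000 Bond=-561.2823
(3,3): Delta=1.0000 Bond=0.0000
V0=87.0604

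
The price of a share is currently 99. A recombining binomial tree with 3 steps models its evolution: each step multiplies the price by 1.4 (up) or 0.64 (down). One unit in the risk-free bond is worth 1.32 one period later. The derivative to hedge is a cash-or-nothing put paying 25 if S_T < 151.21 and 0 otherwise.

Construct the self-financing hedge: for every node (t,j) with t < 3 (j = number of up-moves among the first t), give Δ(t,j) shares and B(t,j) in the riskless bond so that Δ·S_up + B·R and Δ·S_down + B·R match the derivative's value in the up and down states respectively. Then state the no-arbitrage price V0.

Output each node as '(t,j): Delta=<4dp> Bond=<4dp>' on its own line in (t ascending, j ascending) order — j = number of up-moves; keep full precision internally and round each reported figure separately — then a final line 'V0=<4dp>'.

(0,0): Delta=-0.1527 Bond=18.1975
(1,0): Delta=0.0000 Bond=14.3480
(1,1): Delta=-0.1609 Bond=25.1587
(2,0): Delta=0.0000 Bond=18.9394
(2,1): Delta=0.0000 Bond=18.9394
(2,2): Delta=-0.1695 Bond=34.8884
V0=3.0839

Risk-neutral probability p* = (R−d)/(u−d) = (1.32−0.64)/(1.4−0.64) = 0.8947.
Terminal values V(3,·): V(3,0)=25.0000, V(3,1)=25.0000, V(3,2)=25.0000, V(3,3)=0.0000
  t=2,j=0: stock 40.5504 → up 56.7706 (V=25.0000), down 25.9523 (V=25.0000). Price 18.9394; hedge Δ=0.0000, bond B=18.9394.
  t=2,j=1: stock 88.7040 → up 124.1856 (V=25.0000), down 56.7706 (V=25.0000). Price 18.9394; hedge Δ=0.0000, bond B=18.9394.
  t=2,j=2: stock 194.0400 → up 271.6560 (V=0.0000), down 124.1856 (V=25.0000). Price 1.9936; hedge Δ=-0.1695, bond B=34.8884.
  t=1,j=0: stock 63.3600 → up 88.7040 (V=18.9394), down 40.5504 (V=18.9394). Price 14.3480; hedge Δ=0.0000, bond B=14.3480.
  t=1,j=1: stock 138.6000 → up 194.0400 (V=1.9936), down 88.7040 (V=18.9394). Price 2.8617; hedge Δ=-0.1609, bond B=25.1587.
  t=0,j=0: stock 99.0000 → up 138.6000 (V=2.8617), down 63.3600 (V=14.3480). Price 3.0839; hedge Δ=-0.1527, bond B=18.1975.
The time-0 hedge costs 3.0839, which is the no-arbitrage price.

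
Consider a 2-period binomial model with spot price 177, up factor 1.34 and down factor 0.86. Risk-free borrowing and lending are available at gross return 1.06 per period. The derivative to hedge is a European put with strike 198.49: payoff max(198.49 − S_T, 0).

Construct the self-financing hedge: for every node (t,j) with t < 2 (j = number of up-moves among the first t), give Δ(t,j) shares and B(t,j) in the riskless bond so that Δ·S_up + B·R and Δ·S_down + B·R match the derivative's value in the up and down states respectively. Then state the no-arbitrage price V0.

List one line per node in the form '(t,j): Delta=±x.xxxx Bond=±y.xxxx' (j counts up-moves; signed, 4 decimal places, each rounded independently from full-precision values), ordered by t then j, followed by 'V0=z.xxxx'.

Under the risk-neutral measure, an up-move has probability p* = (R−d)/(u−d) = 0.4167 and values discount at R = 1.06.
Payoff layer (t=2): V(2,0)=67.5808, V(2,1)=0.0000, V(2,2)=0.0000
  t=1,j=0: stock 152.2200 → up 203.9748 (V=0.0000), down 130.9092 (V=67.5808). Price 37.1907; hedge Δ=-0.9249, bond B=177.9840.
  t=1,j=1: stock 237.1800 → up 317.8212 (V=0.0000), down 203.9748 (V=0.0000). Price 0.0000; hedge Δ=0.0000, bond B=0.0000.
  t=0,j=0: stock 177.0000 → up 237.1800 (V=0.0000), down 152.2200 (V=37.1907). Price 20.4666; hedge Δ=-0.4377, bond B=97.9472.
The time-0 hedge costs 20.4666, which is the no-arbitrage price.

(0,0): Delta=-0.4377 Bond=97.9472
(1,0): Delta=-0.9249 Bond=177.9840
(1,1): Delta=0.0000 Bond=0.0000
V0=20.4666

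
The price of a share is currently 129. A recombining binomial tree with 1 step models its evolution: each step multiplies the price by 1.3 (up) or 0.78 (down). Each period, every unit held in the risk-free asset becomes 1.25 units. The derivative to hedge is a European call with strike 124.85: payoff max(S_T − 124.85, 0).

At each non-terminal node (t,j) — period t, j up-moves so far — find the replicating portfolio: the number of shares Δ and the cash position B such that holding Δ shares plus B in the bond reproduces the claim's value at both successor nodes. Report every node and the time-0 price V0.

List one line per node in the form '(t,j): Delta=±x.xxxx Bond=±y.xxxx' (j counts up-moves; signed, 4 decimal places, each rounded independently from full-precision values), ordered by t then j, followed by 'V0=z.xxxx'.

(0,0): Delta=0.6388 Bond=-51.4200
V0=30.9838

No-arbitrage ⇒ martingale measure with p* = (R−d)/(u−d) = 0.9038.
Terminal payoffs: V(1,0)=0.0000, V(1,1)=42.8500
  t=0,j=0: stock 129.0000 → up 167.7000 (V=42.8500), down 100.6200 (V=0.0000). Price 30.9838; hedge Δ=0.6388, bond B=-51.4200.
Each (Δ,B) replicates both successor values, so the strategy is self-financing and V0 is arbitrage-free.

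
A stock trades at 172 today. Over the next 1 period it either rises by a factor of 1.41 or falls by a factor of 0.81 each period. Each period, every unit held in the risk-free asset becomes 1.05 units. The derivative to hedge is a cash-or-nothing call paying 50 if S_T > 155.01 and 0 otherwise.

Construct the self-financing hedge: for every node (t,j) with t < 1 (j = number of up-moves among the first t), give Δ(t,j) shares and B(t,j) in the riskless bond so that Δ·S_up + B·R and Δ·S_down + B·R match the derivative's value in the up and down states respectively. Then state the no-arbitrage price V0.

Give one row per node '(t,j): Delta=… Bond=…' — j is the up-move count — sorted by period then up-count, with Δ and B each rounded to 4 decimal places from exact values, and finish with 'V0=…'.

Under the risk-neutral measure, an up-move has probability p* = (R−d)/(u−d) = 0.4000 and values discount at R = 1.05.
Payoff layer (t=1): V(1,0)=0.0000, V(1,1)=50.0000
(0,0): S=172.0000. Δ = (V_up−V_dn)/(S_up−S_dn) = (50.0000−0.0000)/(242.5200−139.3200) = 0.4845. V = [p*·50.0000 + (1−p*)·0.0000]/1.05 = 19.0476. B = V − Δ·S = -64.2857.
Each (Δ,B) replicates both successor values, so the strategy is self-financing and V0 is arbitrage-free.

(0,0): Delta=0.4845 Bond=-64.2857
V0=19.0476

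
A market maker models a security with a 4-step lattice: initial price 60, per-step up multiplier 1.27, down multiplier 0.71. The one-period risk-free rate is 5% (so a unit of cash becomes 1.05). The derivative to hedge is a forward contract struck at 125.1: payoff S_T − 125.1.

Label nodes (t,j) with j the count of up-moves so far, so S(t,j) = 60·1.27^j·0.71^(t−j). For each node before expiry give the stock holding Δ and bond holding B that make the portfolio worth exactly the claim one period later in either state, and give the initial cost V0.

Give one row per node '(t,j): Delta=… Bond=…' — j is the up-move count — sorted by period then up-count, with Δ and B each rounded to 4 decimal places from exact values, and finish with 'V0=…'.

(0,0): Delta=1.0000 Bond=-102.9201
(1,0): Delta=1.0000 Bond=-108.0661
(1,1): Delta=1.0000 Bond=-108.0661
(2,0): Delta=1.0000 Bond=-113.4694
(2,1): Delta=1.0000 Bond=-113.4694
(2,2): Delta=1.0000 Bond=-113.4694
(3,0): Delta=1.0000 Bond=-119.1429
(3,1): Delta=1.0000 Bond=-119.1429
(3,2): Delta=1.0000 Bond=-119.1429
(3,3): Delta=1.0000 Bond=-119.1429
V0=-42.9201

The replicating-portfolio and risk-neutral prices coincide; use p* = (1.05−0.71)/(1.27−0.71) = 0.6071 for the latter.
Terminal payoffs: V(4,0)=-109.8530, V(4,1)=-97.8272, V(4,2)=-76.3162, V(4,3)=-37.8389, V(4,4)=30.9868
  t=3,j=0: stock 21.4747 → up 27.2728 (V=-97.8272), down 15.2470 (V=-109.8530). Price -97.6682; hedge Δ=1.0000, bond B=-119.1429.
  t=3,j=1: stock 38.4124 → up 48.7838 (V=-76.3162), down 27.2728 (V=-97.8272). Price -80.7304; hedge Δ=1.0000, bond B=-119.1429.
  t=3,j=2: stock 68.7095 → up 87.2611 (V=-37.8389), down 48.7838 (V=-76.3162). Price -50.4333; hedge Δ=1.0000, bond B=-119.1429.
  t=3,j=3: stock 122.9030 → up 156.0868 (V=30.9868), down 87.2611 (V=-37.8389). Price 3.7601; hedge Δ=1.0000, bond B=-119.1429.
  t=2,j=0: stock 30.2460 → up 38.4124 (V=-80.7304), down 21.4747 (V=-97.6682). Price -83.2234; hedge Δ=1.0000, bond B=-113.4694.
  t=2,j=1: stock 54.1020 → up 68.7095 (V=-50.4333), down 38.4124 (V=-80.7304). Price -59.3674; hedge Δ=1.0000, bond B=-113.4694.
  t=2,j=2: stock 96.7740 → up 122.9030 (V=3.7601), down 68.7095 (V=-50.4333). Price -16.6954; hedge Δ=1.0000, bond B=-113.4694.
  t=1,j=0: stock 42.6000 → up 54.1020 (V=-59.3674), down 30.2460 (V=-83.2234). Price -65.4661; hedge Δ=1.0000, bond B=-108.0661.
  t=1,j=1: stock 76.2000 → up 96.7740 (V=-16.6954), down 54.1020 (V=-59.3674). Price -31.8661; hedge Δ=1.0000, bond B=-108.0661.
  t=0,j=0: stock 60.0000 → up 76.2000 (V=-31.8661), down 42.6000 (V=-65.4661). Price -42.9201; hedge Δ=1.0000, bond B=-102.9201.
Each (Δ,B) replicates both successor values, so the strategy is self-financing and V0 is arbitrage-free.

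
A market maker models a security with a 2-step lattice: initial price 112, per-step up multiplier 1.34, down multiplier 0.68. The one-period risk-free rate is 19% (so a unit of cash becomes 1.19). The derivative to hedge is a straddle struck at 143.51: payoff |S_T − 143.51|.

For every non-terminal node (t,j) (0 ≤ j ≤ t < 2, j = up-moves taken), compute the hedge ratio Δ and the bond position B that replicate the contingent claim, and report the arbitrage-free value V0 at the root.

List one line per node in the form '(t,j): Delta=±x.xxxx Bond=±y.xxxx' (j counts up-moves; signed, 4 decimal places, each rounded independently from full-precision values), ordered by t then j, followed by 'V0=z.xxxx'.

(0,0): Delta=0.0119 Bond=36.5785
(1,0): Delta=-1.0000 Bond=120.5966
(1,1): Delta=0.1630 Bond=20.8612
V0=37.9142

Risk-neutral probability p* = (R−d)/(u−d) = (1.19−0.68)/(1.34−0.68) = 0.7727.
At expiry t=2: V(2,0)=91.7212, V(2,1)=41.4556, V(2,2)=57.5972
(1,0): S=76.1600. Δ = (V_up−V_dn)/(S_up−S_dn) = (41.4556−91.7212)/(102.0544−51.7888) = -1.0000. V = [p*·41.4556 + (1−p*)·91.7212]/1.19 = 44.4366. B = V − Δ·S = 120.5966.
(1,1): S=150.0800. Δ = (V_up−V_dn)/(S_up−S_dn) = (57.5972−41.4556)/(201.1072−102.0544) = 0.1630. V = [p*·57.5972 + (1−p*)·41.4556]/1.19 = 45.3182. B = V − Δ·S = 20.8612.
(0,0): S=112.0000. Δ = (V_up−V_dn)/(S_up−S_dn) = (45.3182−44.4366)/(150.0800−76.1600) = 0.0119. V = [p*·45.3182 + (1−p*)·44.4366]/1.19 = 37.9142. B = V − Δ·S = 36.5785.
Each (Δ,B) replicates both successor values, so the strategy is self-financing and V0 is arbitrage-free.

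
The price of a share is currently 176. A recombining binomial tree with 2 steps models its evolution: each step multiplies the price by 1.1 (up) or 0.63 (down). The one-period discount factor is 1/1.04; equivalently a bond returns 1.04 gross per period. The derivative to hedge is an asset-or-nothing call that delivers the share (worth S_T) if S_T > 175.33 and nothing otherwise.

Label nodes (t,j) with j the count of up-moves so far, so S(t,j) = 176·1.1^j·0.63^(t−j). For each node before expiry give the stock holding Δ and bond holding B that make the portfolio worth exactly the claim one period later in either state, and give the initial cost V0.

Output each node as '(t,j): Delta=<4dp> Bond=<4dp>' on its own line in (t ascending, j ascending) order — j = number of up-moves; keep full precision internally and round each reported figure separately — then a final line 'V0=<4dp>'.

(0,0): Delta=2.1594 Bond=-230.2290
(1,0): Delta=0.0000 Bond=0.0000
(1,1): Delta=2.3404 Bond=-274.4779
V0=149.8316

Risk-neutral probability p* = (R−d)/(u−d) = (1.04−0.63)/(1.1−0.63) = 0.8723.
At expiry t=2: V(2,0)=0.0000, V(2,1)=0.0000, V(2,2)=212.9600
  t=1,j=0: stock 110.8800 → up 121.9680 (V=0.0000), down 69.8544 (V=0.0000). Price 0.0000; hedge Δ=0.0000, bond B=0.0000.
  t=1,j=1: stock 193.6000 → up 212.9600 (V=212.9600), down 121.9680 (V=0.0000). Price 178.6285; hedge Δ=2.3404, bond B=-274.4779.
  t=0,j=0: stock 176.0000 → up 193.6000 (V=178.6285), down 110.8800 (V=0.0000). Price 149.8316; hedge Δ=2.1594, bond B=-230.2290.
Self-financing check: at every node Δ·S+B equals the discounted successor values.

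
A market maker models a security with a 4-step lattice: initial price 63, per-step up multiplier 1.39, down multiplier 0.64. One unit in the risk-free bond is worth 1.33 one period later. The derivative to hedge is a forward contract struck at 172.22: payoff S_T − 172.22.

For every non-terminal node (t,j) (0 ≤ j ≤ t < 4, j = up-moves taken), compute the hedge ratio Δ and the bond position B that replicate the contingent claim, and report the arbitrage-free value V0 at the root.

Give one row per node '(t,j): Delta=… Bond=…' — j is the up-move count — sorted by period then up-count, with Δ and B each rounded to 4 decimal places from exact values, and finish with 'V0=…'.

The replicating-portfolio and risk-neutral prices coincide; use p* = (1.33−0.64)/(1.39−0.64) = 0.9200 for the latter.
Terminal payoffs: V(4,0)=-161.6504, V(4,1)=-149.2640, V(4,2)=-122.3625, V(4,3)=-63.9358, V(4,4)=62.9597
Node (3,0) S=16.5151: V=(p*·-149.2640+(1−p*)·-161.6504)/1.33=-112.9736; Δ=(-149.2640−-161.6504)/(22.9560−10.5696)=1.0000; B=V−Δ·S=-129.4887
Node (3,1) S=35.8687: V=(p*·-122.3625+(1−p*)·-149.2640)/1.33=-93.6200; Δ=(-122.3625−-149.2640)/(49.8575−22.9560)=1.0000; B=V−Δ·S=-129.4887
Node (3,2) S=77.9023: V=(p*·-63.9358+(1−p*)·-122.3625)/1.33=-51.5864; Δ=(-63.9358−-122.3625)/(108.2842−49.8575)=1.0000; B=V−Δ·S=-129.4887
Node (3,3) S=169.1940: V=(p*·62.9597+(1−p*)·-63.9358)/1.33=39.7053; Δ=(62.9597−-63.9358)/(235.1797−108.2842)=1.0000; B=V−Δ·S=-129.4887
Node (2,0) S=25.8048: V=(p*·-93.6200+(1−p*)·-112.9736)/1.33=-71.5551; Δ=(-93.6200−-112.9736)/(35.8687−16.5151)=1.0000; B=V−Δ·S=-97.3599
Node (2,1) S=56.0448: V=(p*·-51.5864+(1−p*)·-93.6200)/1.33=-41.3151; Δ=(-51.5864−-93.6200)/(77.9023−35.8687)=1.0000; B=V−Δ·S=-97.3599
Node (2,2) S=121.7223: V=(p*·39.7053+(1−p*)·-51.5864)/1.33=24.3624; Δ=(39.7053−-51.5864)/(169.1940−77.9023)=1.0000; B=V−Δ·S=-97.3599
Node (1,0) S=40.3200: V=(p*·-41.3151+(1−p*)·-71.5551)/1.33=-32.8830; Δ=(-41.3151−-71.5551)/(56.0448−25.8048)=1.0000; B=V−Δ·S=-73.2030
Node (1,1) S=87.5700: V=(p*·24.3624+(1−p*)·-41.3151)/1.33=14.3670; Δ=(24.3624−-41.3151)/(121.7223−56.0448)=1.0000; B=V−Δ·S=-73.2030
Node (0,0) S=63.0000: V=(p*·14.3670+(1−p*)·-32.8830)/1.33=7.9602; Δ=(14.3670−-32.8830)/(87.5700−40.3200)=1.0000; B=V−Δ·S=-55.0398
Check: Δ(0,0)·S0 + B(0,0) = 7.9602 = V0.

(0,0): Delta=1.0000 Bond=-55.0398
(1,0): Delta=1.0000 Bond=-73.2030
(1,1): Delta=1.0000 Bond=-73.2030
(2,0): Delta=1.0000 Bond=-97.3599
(2,1): Delta=1.0000 Bond=-97.3599
(2,2): Delta=1.0000 Bond=-97.3599
(3,0): Delta=1.0000 Bond=-129.4887
(3,1): Delta=1.0000 Bond=-129.4887
(3,2): Delta=1.0000 Bond=-129.4887
(3,3): Delta=1.0000 Bond=-129.4887
V0=7.9602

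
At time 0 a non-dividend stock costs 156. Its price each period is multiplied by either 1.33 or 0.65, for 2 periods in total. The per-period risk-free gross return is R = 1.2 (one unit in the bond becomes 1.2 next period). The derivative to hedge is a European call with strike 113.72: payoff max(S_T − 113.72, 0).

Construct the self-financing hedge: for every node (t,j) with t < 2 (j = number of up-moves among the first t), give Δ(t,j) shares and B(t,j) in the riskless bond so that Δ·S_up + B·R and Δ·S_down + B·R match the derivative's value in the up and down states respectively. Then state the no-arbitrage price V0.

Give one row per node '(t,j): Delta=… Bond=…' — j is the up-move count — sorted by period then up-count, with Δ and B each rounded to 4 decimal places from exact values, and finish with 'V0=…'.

(0,0): Delta=0.9282 Bond=-66.5576
(1,0): Delta=0.3066 Bond=-16.8411
(1,1): Delta=1.0000 Bond=-94.7667
V0=78.2412

The replicating-portfolio and risk-neutral prices coincide; use p* = (1.2−0.65)/(1.33−0.65) = 0.8088 for the latter.
At expiry t=2: V(2,0)=0.0000, V(2,1)=21.1420, V(2,2)=162.2284
  t=1,j=0: stock 101.4000 → up 134.8620 (V=21.1420), down 65.9100 (V=0.0000). Price 14.2501; hedge Δ=0.3066, bond B=-16.8411.
  t=1,j=1: stock 207.4800 → up 275.9484 (V=162.2284), down 134.8620 (V=21.1420). Price 112.7133; hedge Δ=1.0000, bond B=-94.7667.
  t=0,j=0: stock 156.0000 → up 207.4800 (V=112.7133), down 101.4000 (V=14.2501). Price 78.2412; hedge Δ=0.9282, bond B=-66.5576.
Each (Δ,B) replicates both successor values, so the strategy is self-financing and V0 is arbitrage-free.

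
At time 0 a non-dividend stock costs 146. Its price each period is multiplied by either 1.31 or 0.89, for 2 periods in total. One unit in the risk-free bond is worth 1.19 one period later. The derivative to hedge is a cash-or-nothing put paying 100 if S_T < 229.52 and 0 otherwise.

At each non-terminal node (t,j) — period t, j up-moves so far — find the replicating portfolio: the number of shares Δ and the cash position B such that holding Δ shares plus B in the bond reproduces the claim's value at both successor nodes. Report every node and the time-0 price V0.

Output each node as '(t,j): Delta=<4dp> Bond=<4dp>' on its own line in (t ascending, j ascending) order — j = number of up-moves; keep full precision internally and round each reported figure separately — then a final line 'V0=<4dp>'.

Under the risk-neutral measure, an up-move has probability p* = (R−d)/(u−d) = 0.7143 and values discount at R = 1.19.
At expiry t=2: V(2,0)=100.0000, V(2,1)=100.0000, V(2,2)=0.0000
Node (1,0) S=129.9400: V=(p*·100.0000+(1−p*)·100.0000)/1.19=84.0336; Δ=(100.0000−100.0000)/(170.2214−115.6466)=0.0000; B=V−Δ·S=84.0336
Node (1,1) S=191.2600: V=(p*·0.0000+(1−p*)·100.0000)/1.19=24.0096; Δ=(0.0000−100.0000)/(250.5506−170.2214)=-1.2449; B=V−Δ·S=262.1048
Node (0,0) S=146.0000: V=(p*·24.0096+(1−p*)·84.0336)/1.19=34.5877; Δ=(24.0096−84.0336)/(191.2600−129.9400)=-0.9789; B=V−Δ·S=177.5020
Self-financing check: at every node Δ·S+B equals the discounted successor values.

(0,0): Delta=-0.9789 Bond=177.5020
(1,0): Delta=0.0000 Bond=84.0336
(1,1): Delta=-1.2449 Bond=262.1048
V0=34.5877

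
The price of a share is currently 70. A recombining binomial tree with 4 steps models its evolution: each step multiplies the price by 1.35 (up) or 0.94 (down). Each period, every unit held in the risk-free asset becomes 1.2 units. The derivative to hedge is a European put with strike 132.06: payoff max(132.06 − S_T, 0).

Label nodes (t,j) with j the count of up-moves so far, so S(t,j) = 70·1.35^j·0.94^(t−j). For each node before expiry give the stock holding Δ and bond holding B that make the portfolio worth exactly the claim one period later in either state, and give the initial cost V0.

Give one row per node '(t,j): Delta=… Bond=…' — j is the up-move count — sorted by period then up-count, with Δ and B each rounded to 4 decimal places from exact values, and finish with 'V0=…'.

(0,0): Delta=-0.3714 Bond=32.8867
(1,0): Delta=-0.6912 Bond=60.5062
(1,1): Delta=-0.2429 Bond=27.3243
(2,0): Delta=-1.0000 Bond=91.7083
(2,1): Delta=-0.5671 Bond=61.5878
(2,2): Delta=-0.1127 Bond=16.1746
(3,0): Delta=-1.0000 Bond=110.0500
(3,1): Delta=-1.0000 Bond=110.0500
(3,2): Delta=-0.3932 Bond=53.0526
(3,3): Delta=0.0000 Bond=0.0000
V0=6.8891

Under the risk-neutral measure, an up-move has probability p* = (R−d)/(u−d) = 0.6341 and values discount at R = 1.2.
Payoff layer (t=4): V(4,0)=77.4076, V(4,1)=53.5698, V(4,2)=19.3347, V(4,3)=0.0000, V(4,4)=0.0000
(3,0): S=58.1409. Δ = (V_up−V_dn)/(S_up−S_dn) = (53.5698−77.4076)/(78.4902−54.6524) = -1.0000. V = [p*·53.5698 + (1−p*)·77.4076]/1.2 = 51.9091. B = V − Δ·S = 110.0500.
(3,1): S=83.5002. Δ = (V_up−V_dn)/(S_up−S_dn) = (19.3347−53.5698)/(112.7253−78.4902) = -1.0000. V = [p*·19.3347 + (1−p*)·53.5698]/1.2 = 26.5498. B = V − Δ·S = 110.0500.
(3,2): S=119.9205. Δ = (V_up−V_dn)/(S_up−S_dn) = (0.0000−19.3347)/(161.8927−112.7253) = -0.3932. V = [p*·0.0000 + (1−p*)·19.3347]/1.2 = 5.8947. B = V − Δ·S = 53.0526.
(3,3): S=172.2263. Δ = (V_up−V_dn)/(S_up−S_dn) = (0.0000−0.0000)/(232.5054−161.8927) = 0.0000. V = [p*·0.0000 + (1−p*)·0.0000]/1.2 = 0.0000. B = V − Δ·S = 0.0000.
(2,0): S=61.8520. Δ = (V_up−V_dn)/(S_up−S_dn) = (26.5498−51.9091)/(83.5002−58.1409) = -1.0000. V = [p*·26.5498 + (1−p*)·51.9091]/1.2 = 29.8563. B = V − Δ·S = 91.7083.
(2,1): S=88.8300. Δ = (V_up−V_dn)/(S_up−S_dn) = (5.8947−26.5498)/(119.9205−83.5002) = -0.5671. V = [p*·5.8947 + (1−p*)·26.5498]/1.2 = 11.2096. B = V − Δ·S = 61.5878.
(2,2): S=127.5750. Δ = (V_up−V_dn)/(S_up−S_dn) = (0.0000−5.8947)/(172.2263−119.9205) = -0.1127. V = [p*·0.0000 + (1−p*)·5.8947]/1.2 = 1.7972. B = V − Δ·S = 16.1746.
(1,0): S=65.8000. Δ = (V_up−V_dn)/(S_up−S_dn) = (11.2096−29.8563)/(88.8300−61.8520) = -0.6912. V = [p*·11.2096 + (1−p*)·29.8563]/1.2 = 15.0263. B = V − Δ·S = 60.5062.
(1,1): S=94.5000. Δ = (V_up−V_dn)/(S_up−S_dn) = (1.7972−11.2096)/(127.5750−88.8300) = -0.2429. V = [p*·1.7972 + (1−p*)·11.2096]/1.2 = 4.3673. B = V − Δ·S = 27.3243.
(0,0): S=70.0000. Δ = (V_up−V_dn)/(S_up−S_dn) = (4.3673−15.0263)/(94.5000−65.8000) = -0.3714. V = [p*·4.3673 + (1−p*)·15.0263]/1.2 = 6.8891. B = V − Δ·S = 32.8867.
Self-financing check: at every node Δ·S+B equals the discounted successor values.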